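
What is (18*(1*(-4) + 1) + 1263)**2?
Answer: 1461681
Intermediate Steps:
(18*(1*(-4) + 1) + 1263)**2 = (18*(-4 + 1) + 1263)**2 = (18*(-3) + 1263)**2 = (-54 + 1263)**2 = 1209**2 = 1461681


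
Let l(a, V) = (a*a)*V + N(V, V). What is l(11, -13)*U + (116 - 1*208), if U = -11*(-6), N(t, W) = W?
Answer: -104768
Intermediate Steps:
l(a, V) = V + V*a**2 (l(a, V) = (a*a)*V + V = a**2*V + V = V*a**2 + V = V + V*a**2)
U = 66
l(11, -13)*U + (116 - 1*208) = -13*(1 + 11**2)*66 + (116 - 1*208) = -13*(1 + 121)*66 + (116 - 208) = -13*122*66 - 92 = -1586*66 - 92 = -104676 - 92 = -104768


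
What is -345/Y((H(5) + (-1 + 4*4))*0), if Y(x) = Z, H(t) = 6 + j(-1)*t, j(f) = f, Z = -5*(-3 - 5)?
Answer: -69/8 ≈ -8.6250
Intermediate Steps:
Z = 40 (Z = -5*(-8) = 40)
H(t) = 6 - t
Y(x) = 40
-345/Y((H(5) + (-1 + 4*4))*0) = -345/40 = -345*1/40 = -69/8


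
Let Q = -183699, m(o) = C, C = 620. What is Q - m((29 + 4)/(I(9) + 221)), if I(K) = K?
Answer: -184319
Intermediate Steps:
m(o) = 620
Q - m((29 + 4)/(I(9) + 221)) = -183699 - 1*620 = -183699 - 620 = -184319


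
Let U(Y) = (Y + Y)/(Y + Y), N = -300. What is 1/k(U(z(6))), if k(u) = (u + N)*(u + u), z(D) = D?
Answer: -1/598 ≈ -0.0016722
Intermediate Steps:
U(Y) = 1 (U(Y) = (2*Y)/((2*Y)) = (2*Y)*(1/(2*Y)) = 1)
k(u) = 2*u*(-300 + u) (k(u) = (u - 300)*(u + u) = (-300 + u)*(2*u) = 2*u*(-300 + u))
1/k(U(z(6))) = 1/(2*1*(-300 + 1)) = 1/(2*1*(-299)) = 1/(-598) = -1/598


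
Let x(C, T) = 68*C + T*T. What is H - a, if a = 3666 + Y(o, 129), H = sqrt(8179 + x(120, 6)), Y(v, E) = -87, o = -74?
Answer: -3579 + 5*sqrt(655) ≈ -3451.0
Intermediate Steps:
x(C, T) = T**2 + 68*C (x(C, T) = 68*C + T**2 = T**2 + 68*C)
H = 5*sqrt(655) (H = sqrt(8179 + (6**2 + 68*120)) = sqrt(8179 + (36 + 8160)) = sqrt(8179 + 8196) = sqrt(16375) = 5*sqrt(655) ≈ 127.96)
a = 3579 (a = 3666 - 87 = 3579)
H - a = 5*sqrt(655) - 1*3579 = 5*sqrt(655) - 3579 = -3579 + 5*sqrt(655)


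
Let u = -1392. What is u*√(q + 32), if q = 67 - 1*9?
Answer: -4176*√10 ≈ -13206.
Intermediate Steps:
q = 58 (q = 67 - 9 = 58)
u*√(q + 32) = -1392*√(58 + 32) = -4176*√10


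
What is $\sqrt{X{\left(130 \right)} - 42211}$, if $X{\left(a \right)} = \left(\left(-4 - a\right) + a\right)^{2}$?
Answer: $i \sqrt{42195} \approx 205.41 i$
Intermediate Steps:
$X{\left(a \right)} = 16$ ($X{\left(a \right)} = \left(-4\right)^{2} = 16$)
$\sqrt{X{\left(130 \right)} - 42211} = \sqrt{16 - 42211} = \sqrt{-42195} = i \sqrt{42195}$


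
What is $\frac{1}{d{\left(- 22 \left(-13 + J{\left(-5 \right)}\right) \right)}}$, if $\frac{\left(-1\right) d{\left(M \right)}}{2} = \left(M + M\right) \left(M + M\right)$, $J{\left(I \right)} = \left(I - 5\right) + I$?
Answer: $- \frac{1}{3035648} \approx -3.2942 \cdot 10^{-7}$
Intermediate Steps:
$J{\left(I \right)} = -5 + 2 I$ ($J{\left(I \right)} = \left(-5 + I\right) + I = -5 + 2 I$)
$d{\left(M \right)} = - 8 M^{2}$ ($d{\left(M \right)} = - 2 \left(M + M\right) \left(M + M\right) = - 2 \cdot 2 M 2 M = - 2 \cdot 4 M^{2} = - 8 M^{2}$)
$\frac{1}{d{\left(- 22 \left(-13 + J{\left(-5 \right)}\right) \right)}} = \frac{1}{\left(-8\right) \left(- 22 \left(-13 + \left(-5 + 2 \left(-5\right)\right)\right)\right)^{2}} = \frac{1}{\left(-8\right) \left(- 22 \left(-13 - 15\right)\right)^{2}} = \frac{1}{\left(-8\right) \left(\left(-22\right) \left(-28\right)\right)^{2}} = \frac{1}{\left(-8\right) 616^{2}} = \frac{1}{\left(-8\right) 379456} = \frac{1}{-3035648} = - \frac{1}{3035648}$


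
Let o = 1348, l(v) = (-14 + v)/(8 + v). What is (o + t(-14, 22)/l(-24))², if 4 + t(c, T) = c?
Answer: 648619024/361 ≈ 1.7967e+6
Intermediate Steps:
t(c, T) = -4 + c
l(v) = (-14 + v)/(8 + v)
(o + t(-14, 22)/l(-24))² = (1348 + (-4 - 14)/(((-14 - 24)/(8 - 24))))² = (1348 - 18/(-38/(-16)))² = (1348 - 18/((-1/16*(-38))))² = (1348 - 18/19/8)² = (1348 - 18*8/19)² = (1348 - 144/19)² = (25468/19)² = 648619024/361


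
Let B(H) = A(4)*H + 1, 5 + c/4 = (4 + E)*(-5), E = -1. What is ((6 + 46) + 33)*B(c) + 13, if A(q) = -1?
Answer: 6898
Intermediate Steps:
c = -80 (c = -20 + 4*((4 - 1)*(-5)) = -20 + 4*(3*(-5)) = -20 + 4*(-15) = -20 - 60 = -80)
B(H) = 1 - H (B(H) = -H + 1 = 1 - H)
((6 + 46) + 33)*B(c) + 13 = ((6 + 46) + 33)*(1 - 1*(-80)) + 13 = (52 + 33)*(1 + 80) + 13 = 85*81 + 13 = 6885 + 13 = 6898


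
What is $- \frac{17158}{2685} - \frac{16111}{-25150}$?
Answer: $- \frac{77653133}{13505550} \approx -5.7497$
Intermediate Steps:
$- \frac{17158}{2685} - \frac{16111}{-25150} = \left(-17158\right) \frac{1}{2685} - - \frac{16111}{25150} = - \frac{17158}{2685} + \frac{16111}{25150} = - \frac{77653133}{13505550}$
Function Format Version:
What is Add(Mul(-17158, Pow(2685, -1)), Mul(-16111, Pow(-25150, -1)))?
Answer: Rational(-77653133, 13505550) ≈ -5.7497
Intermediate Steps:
Add(Mul(-17158, Pow(2685, -1)), Mul(-16111, Pow(-25150, -1))) = Add(Mul(-17158, Rational(1, 2685)), Mul(-16111, Rational(-1, 25150))) = Add(Rational(-17158, 2685), Rational(16111, 25150)) = Rational(-77653133, 13505550)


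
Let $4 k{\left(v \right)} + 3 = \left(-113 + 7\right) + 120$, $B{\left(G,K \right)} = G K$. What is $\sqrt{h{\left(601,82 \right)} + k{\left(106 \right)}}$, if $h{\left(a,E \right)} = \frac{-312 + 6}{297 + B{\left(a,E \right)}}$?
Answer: $\frac{7 \sqrt{550574795}}{99158} \approx 1.6565$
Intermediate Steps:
$k{\left(v \right)} = \frac{11}{4}$ ($k{\left(v \right)} = - \frac{3}{4} + \frac{\left(-113 + 7\right) + 120}{4} = - \frac{3}{4} + \frac{-106 + 120}{4} = - \frac{3}{4} + \frac{1}{4} \cdot 14 = - \frac{3}{4} + \frac{7}{2} = \frac{11}{4}$)
$h{\left(a,E \right)} = - \frac{306}{297 + E a}$ ($h{\left(a,E \right)} = \frac{-312 + 6}{297 + a E} = - \frac{306}{297 + E a}$)
$\sqrt{h{\left(601,82 \right)} + k{\left(106 \right)}} = \sqrt{- \frac{306}{297 + 82 \cdot 601} + \frac{11}{4}} = \sqrt{- \frac{306}{297 + 49282} + \frac{11}{4}} = \sqrt{- \frac{306}{49579} + \frac{11}{4}} = \sqrt{\frac{544145}{198316}} = \frac{7 \sqrt{550574795}}{99158}$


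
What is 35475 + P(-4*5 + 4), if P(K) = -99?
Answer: 35376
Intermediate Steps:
35475 + P(-4*5 + 4) = 35475 - 99 = 35376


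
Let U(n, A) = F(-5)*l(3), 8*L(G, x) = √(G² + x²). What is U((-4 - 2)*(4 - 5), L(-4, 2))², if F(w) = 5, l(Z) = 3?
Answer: 225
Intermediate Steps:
L(G, x) = √(G² + x²)/8
U(n, A) = 15 (U(n, A) = 5*3 = 15)
U((-4 - 2)*(4 - 5), L(-4, 2))² = 15² = 225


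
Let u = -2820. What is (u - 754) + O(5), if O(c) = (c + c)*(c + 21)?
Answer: -3314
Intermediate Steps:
O(c) = 2*c*(21 + c) (O(c) = (2*c)*(21 + c) = 2*c*(21 + c))
(u - 754) + O(5) = (-2820 - 754) + 2*5*(21 + 5) = -3574 + 2*5*26 = -3574 + 260 = -3314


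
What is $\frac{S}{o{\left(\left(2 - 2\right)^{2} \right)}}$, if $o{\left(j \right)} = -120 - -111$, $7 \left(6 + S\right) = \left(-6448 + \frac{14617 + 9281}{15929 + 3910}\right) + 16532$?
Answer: $- \frac{66415712}{416619} \approx -159.42$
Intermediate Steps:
$S = \frac{66415712}{46291}$ ($S = -6 + \frac{\left(-6448 + \frac{14617 + 9281}{15929 + 3910}\right) + 16532}{7} = -6 + \frac{\left(-6448 + \frac{23898}{19839}\right) + 16532}{7} = -6 + \frac{\left(-6448 + 23898 \cdot \frac{1}{19839}\right) + 16532}{7} = -6 + \frac{\left(-6448 + \frac{7966}{6613}\right) + 16532}{7} = -6 + \frac{- \frac{42632658}{6613} + 16532}{7} = -6 + \frac{1}{7} \cdot \frac{66693458}{6613} = -6 + \frac{66693458}{46291} = \frac{66415712}{46291} \approx 1434.7$)
$o{\left(j \right)} = -9$ ($o{\left(j \right)} = -120 + 111 = -9$)
$\frac{S}{o{\left(\left(2 - 2\right)^{2} \right)}} = \frac{66415712}{46291 \left(-9\right)} = \frac{66415712}{46291} \left(- \frac{1}{9}\right) = - \frac{66415712}{416619}$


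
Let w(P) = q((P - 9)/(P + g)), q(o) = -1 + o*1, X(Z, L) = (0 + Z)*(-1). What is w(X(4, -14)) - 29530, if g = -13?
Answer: -502014/17 ≈ -29530.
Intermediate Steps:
X(Z, L) = -Z (X(Z, L) = Z*(-1) = -Z)
q(o) = -1 + o
w(P) = -1 + (-9 + P)/(-13 + P) (w(P) = -1 + (P - 9)/(P - 13) = -1 + (-9 + P)/(-13 + P))
w(X(4, -14)) - 29530 = 4/(-13 - 1*4) - 29530 = 4/(-13 - 4) - 29530 = 4/(-17) - 29530 = 4*(-1/17) - 29530 = -4/17 - 29530 = -502014/17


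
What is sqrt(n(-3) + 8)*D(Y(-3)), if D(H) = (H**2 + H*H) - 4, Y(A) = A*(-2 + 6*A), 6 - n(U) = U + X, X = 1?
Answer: 28784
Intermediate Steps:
n(U) = 5 - U (n(U) = 6 - (U + 1) = 6 - (1 + U) = 6 + (-1 - U) = 5 - U)
D(H) = -4 + 2*H**2 (D(H) = (H**2 + H**2) - 4 = 2*H**2 - 4 = -4 + 2*H**2)
sqrt(n(-3) + 8)*D(Y(-3)) = sqrt((5 - 1*(-3)) + 8)*(-4 + 2*(2*(-3)*(-1 + 3*(-3)))**2) = sqrt((5 + 3) + 8)*(-4 + 2*(2*(-3)*(-1 - 9))**2) = sqrt(8 + 8)*(-4 + 2*(2*(-3)*(-10))**2) = sqrt(16)*(-4 + 2*60**2) = 4*(-4 + 2*3600) = 4*(-4 + 7200) = 4*7196 = 28784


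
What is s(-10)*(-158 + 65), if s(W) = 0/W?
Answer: 0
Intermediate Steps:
s(W) = 0
s(-10)*(-158 + 65) = 0*(-158 + 65) = 0*(-93) = 0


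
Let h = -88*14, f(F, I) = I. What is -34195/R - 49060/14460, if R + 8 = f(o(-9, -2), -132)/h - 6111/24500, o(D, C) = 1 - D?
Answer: 43230270953/10302027 ≈ 4196.3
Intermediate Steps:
h = -1232
R = -14249/1750 (R = -8 + (-132/(-1232) - 6111/24500) = -8 + (-132*(-1/1232) - 6111*1/24500) = -8 + (3/28 - 873/3500) = -8 - 249/1750 = -14249/1750 ≈ -8.1423)
-34195/R - 49060/14460 = -34195/(-14249/1750) - 49060/14460 = -34195*(-1750/14249) - 49060*1/14460 = 59841250/14249 - 2453/723 = 43230270953/10302027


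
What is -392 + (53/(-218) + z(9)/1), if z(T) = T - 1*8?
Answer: -85291/218 ≈ -391.24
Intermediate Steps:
z(T) = -8 + T (z(T) = T - 8 = -8 + T)
-392 + (53/(-218) + z(9)/1) = -392 + (53/(-218) + (-8 + 9)/1) = -392 + (53*(-1/218) + 1*1) = -392 + (-53/218 + 1) = -392 + 165/218 = -85291/218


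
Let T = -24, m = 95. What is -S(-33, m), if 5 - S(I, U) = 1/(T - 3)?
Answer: -136/27 ≈ -5.0370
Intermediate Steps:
S(I, U) = 136/27 (S(I, U) = 5 - 1/(-24 - 3) = 5 - 1/(-27) = 5 - 1*(-1/27) = 5 + 1/27 = 136/27)
-S(-33, m) = -1*136/27 = -136/27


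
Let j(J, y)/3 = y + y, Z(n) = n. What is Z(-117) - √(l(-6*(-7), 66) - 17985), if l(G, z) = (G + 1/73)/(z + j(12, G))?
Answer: -117 - I*√9691861783722/23214 ≈ -117.0 - 134.11*I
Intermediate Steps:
j(J, y) = 6*y (j(J, y) = 3*(y + y) = 3*(2*y) = 6*y)
l(G, z) = (1/73 + G)/(z + 6*G) (l(G, z) = (G + 1/73)/(z + 6*G) = (1/73 + G)/(z + 6*G))
Z(-117) - √(l(-6*(-7), 66) - 17985) = -117 - √((1/73 - 6*(-7))/(66 + 6*(-6*(-7))) - 17985) = -117 - √((1/73 + 42)/(66 + 6*42) - 17985) = -117 - √((3067/73)/(66 + 252) - 17985) = -117 - √((3067/73)/318 - 17985) = -117 - √((1/318)*(3067/73) - 17985) = -117 - √(3067/23214 - 17985) = -117 - √(-417500723/23214) = -117 - I*√9691861783722/23214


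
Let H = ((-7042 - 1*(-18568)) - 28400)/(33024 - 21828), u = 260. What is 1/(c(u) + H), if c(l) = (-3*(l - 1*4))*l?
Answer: -5598/1117817077 ≈ -5.0080e-6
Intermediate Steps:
c(l) = l*(12 - 3*l) (c(l) = (-3*(l - 4))*l = (-3*(-4 + l))*l = (12 - 3*l)*l = l*(12 - 3*l))
H = -8437/5598 (H = ((-7042 + 18568) - 28400)/11196 = (11526 - 28400)*(1/11196) = -16874*1/11196 = -8437/5598 ≈ -1.5071)
1/(c(u) + H) = 1/(3*260*(4 - 1*260) - 8437/5598) = 1/(3*260*(4 - 260) - 8437/5598) = 1/(3*260*(-256) - 8437/5598) = 1/(-199680 - 8437/5598) = 1/(-1117817077/5598) = -5598/1117817077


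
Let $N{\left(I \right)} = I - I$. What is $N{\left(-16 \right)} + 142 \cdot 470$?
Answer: $66740$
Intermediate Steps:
$N{\left(I \right)} = 0$
$N{\left(-16 \right)} + 142 \cdot 470 = 0 + 142 \cdot 470 = 0 + 66740 = 66740$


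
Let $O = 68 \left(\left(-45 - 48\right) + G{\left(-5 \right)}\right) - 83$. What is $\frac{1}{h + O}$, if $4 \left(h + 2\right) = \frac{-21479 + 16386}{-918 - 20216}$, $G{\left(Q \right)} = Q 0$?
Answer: $- \frac{84536}{541786131} \approx -0.00015603$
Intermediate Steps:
$G{\left(Q \right)} = 0$
$h = - \frac{163979}{84536}$ ($h = -2 + \frac{\left(-21479 + 16386\right) \frac{1}{-918 - 20216}}{4} = -2 + \frac{\left(-5093\right) \frac{1}{-21134}}{4} = -2 + \frac{\left(-5093\right) \left(- \frac{1}{21134}\right)}{4} = -2 + \frac{1}{4} \cdot \frac{5093}{21134} = -2 + \frac{5093}{84536} = - \frac{163979}{84536} \approx -1.9398$)
$O = -6407$ ($O = 68 \left(\left(-45 - 48\right) + 0\right) - 83 = 68 \left(-93 + 0\right) - 83 = 68 \left(-93\right) - 83 = -6324 - 83 = -6407$)
$\frac{1}{h + O} = \frac{1}{- \frac{163979}{84536} - 6407} = \frac{1}{- \frac{541786131}{84536}} = - \frac{84536}{541786131}$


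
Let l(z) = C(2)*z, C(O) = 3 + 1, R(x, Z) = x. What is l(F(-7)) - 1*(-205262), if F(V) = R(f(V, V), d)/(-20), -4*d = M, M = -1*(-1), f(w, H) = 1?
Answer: 1026309/5 ≈ 2.0526e+5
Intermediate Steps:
M = 1
d = -1/4 (d = -1/4*1 = -1/4 ≈ -0.25000)
C(O) = 4
F(V) = -1/20 (F(V) = 1/(-20) = 1*(-1/20) = -1/20)
l(z) = 4*z
l(F(-7)) - 1*(-205262) = 4*(-1/20) - 1*(-205262) = -1/5 + 205262 = 1026309/5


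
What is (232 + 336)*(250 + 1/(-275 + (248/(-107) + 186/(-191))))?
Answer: 807605581784/5687445 ≈ 1.4200e+5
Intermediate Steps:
(232 + 336)*(250 + 1/(-275 + (248/(-107) + 186/(-191)))) = 568*(250 + 1/(-275 + (248*(-1/107) + 186*(-1/191)))) = 568*(250 + 1/(-275 + (-248/107 - 186/191))) = 568*(250 + 1/(-275 - 67270/20437)) = 568*(250 + 1/(-5687445/20437)) = 568*(250 - 20437/5687445) = 568*(1421840813/5687445) = 807605581784/5687445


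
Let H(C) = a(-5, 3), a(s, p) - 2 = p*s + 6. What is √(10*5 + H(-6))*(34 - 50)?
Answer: -16*√43 ≈ -104.92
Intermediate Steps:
a(s, p) = 8 + p*s (a(s, p) = 2 + (p*s + 6) = 2 + (6 + p*s) = 8 + p*s)
H(C) = -7 (H(C) = 8 + 3*(-5) = 8 - 15 = -7)
√(10*5 + H(-6))*(34 - 50) = √(10*5 - 7)*(34 - 50) = √(50 - 7)*(-16) = √43*(-16) = -16*√43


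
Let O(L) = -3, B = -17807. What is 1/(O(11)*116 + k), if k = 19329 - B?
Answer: 1/36788 ≈ 2.7183e-5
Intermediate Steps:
k = 37136 (k = 19329 - 1*(-17807) = 19329 + 17807 = 37136)
1/(O(11)*116 + k) = 1/(-3*116 + 37136) = 1/(-348 + 37136) = 1/36788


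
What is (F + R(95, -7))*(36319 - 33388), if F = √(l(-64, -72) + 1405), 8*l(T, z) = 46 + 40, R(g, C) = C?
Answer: -20517 + 2931*√5663/2 ≈ 89766.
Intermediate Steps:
l(T, z) = 43/4 (l(T, z) = (46 + 40)/8 = (⅛)*86 = 43/4)
F = √5663/2 (F = √(43/4 + 1405) = √(5663/4) = √5663/2 ≈ 37.626)
(F + R(95, -7))*(36319 - 33388) = (√5663/2 - 7)*(36319 - 33388) = (-7 + √5663/2)*2931 = -20517 + 2931*√5663/2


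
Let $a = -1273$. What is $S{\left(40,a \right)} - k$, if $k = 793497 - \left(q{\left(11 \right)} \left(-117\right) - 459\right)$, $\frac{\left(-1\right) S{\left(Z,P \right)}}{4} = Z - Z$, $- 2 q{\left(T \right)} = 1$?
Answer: $- \frac{1587795}{2} \approx -7.939 \cdot 10^{5}$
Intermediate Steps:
$q{\left(T \right)} = - \frac{1}{2}$ ($q{\left(T \right)} = \left(- \frac{1}{2}\right) 1 = - \frac{1}{2}$)
$S{\left(Z,P \right)} = 0$ ($S{\left(Z,P \right)} = - 4 \left(Z - Z\right) = \left(-4\right) 0 = 0$)
$k = \frac{1587795}{2}$ ($k = 793497 - \left(\left(- \frac{1}{2}\right) \left(-117\right) - 459\right) = 793497 - \left(\frac{117}{2} - 459\right) = 793497 - - \frac{801}{2} = 793497 + \frac{801}{2} = \frac{1587795}{2} \approx 7.939 \cdot 10^{5}$)
$S{\left(40,a \right)} - k = 0 - \frac{1587795}{2} = - \frac{1587795}{2}$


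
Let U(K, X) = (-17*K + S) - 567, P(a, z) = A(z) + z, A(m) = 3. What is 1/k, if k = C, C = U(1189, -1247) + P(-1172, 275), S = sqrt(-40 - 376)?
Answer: -10251/210166210 - I*sqrt(26)/105083105 ≈ -4.8776e-5 - 4.8524e-8*I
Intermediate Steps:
S = 4*I*sqrt(26) (S = sqrt(-416) = 4*I*sqrt(26) ≈ 20.396*I)
P(a, z) = 3 + z
U(K, X) = -567 - 17*K + 4*I*sqrt(26) (U(K, X) = (-17*K + 4*I*sqrt(26)) - 567 = -567 - 17*K + 4*I*sqrt(26))
C = -20502 + 4*I*sqrt(26) (C = (-567 - 17*1189 + 4*I*sqrt(26)) + (3 + 275) = (-567 - 20213 + 4*I*sqrt(26)) + 278 = (-20780 + 4*I*sqrt(26)) + 278 = -20502 + 4*I*sqrt(26) ≈ -20502.0 + 20.396*I)
k = -20502 + 4*I*sqrt(26) ≈ -20502.0 + 20.396*I
1/k = 1/(-20502 + 4*I*sqrt(26))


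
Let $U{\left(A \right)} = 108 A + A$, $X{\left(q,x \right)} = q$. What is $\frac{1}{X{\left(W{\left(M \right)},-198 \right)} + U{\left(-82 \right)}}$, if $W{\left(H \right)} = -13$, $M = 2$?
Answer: $- \frac{1}{8951} \approx -0.00011172$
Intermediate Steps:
$U{\left(A \right)} = 109 A$
$\frac{1}{X{\left(W{\left(M \right)},-198 \right)} + U{\left(-82 \right)}} = \frac{1}{-13 + 109 \left(-82\right)} = \frac{1}{-13 - 8938} = \frac{1}{-8951} = - \frac{1}{8951}$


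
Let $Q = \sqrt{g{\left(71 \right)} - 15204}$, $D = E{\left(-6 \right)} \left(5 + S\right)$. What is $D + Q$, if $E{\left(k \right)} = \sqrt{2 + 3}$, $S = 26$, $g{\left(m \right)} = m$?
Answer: $31 \sqrt{5} + i \sqrt{15133} \approx 69.318 + 123.02 i$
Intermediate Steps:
$E{\left(k \right)} = \sqrt{5}$
$D = 31 \sqrt{5}$ ($D = \sqrt{5} \left(5 + 26\right) = \sqrt{5} \cdot 31 = 31 \sqrt{5} \approx 69.318$)
$Q = i \sqrt{15133}$ ($Q = \sqrt{71 - 15204} = \sqrt{-15133} = i \sqrt{15133} \approx 123.02 i$)
$D + Q = 31 \sqrt{5} + i \sqrt{15133}$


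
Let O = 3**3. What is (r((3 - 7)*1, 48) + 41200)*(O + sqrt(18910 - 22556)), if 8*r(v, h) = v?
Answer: 2224773/2 + 82399*I*sqrt(3646)/2 ≈ 1.1124e+6 + 2.4877e+6*I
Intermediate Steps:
r(v, h) = v/8
O = 27
(r((3 - 7)*1, 48) + 41200)*(O + sqrt(18910 - 22556)) = (((3 - 7)*1)/8 + 41200)*(27 + sqrt(18910 - 22556)) = ((-4*1)/8 + 41200)*(27 + sqrt(-3646)) = ((1/8)*(-4) + 41200)*(27 + I*sqrt(3646)) = (-1/2 + 41200)*(27 + I*sqrt(3646)) = 82399*(27 + I*sqrt(3646))/2 = 2224773/2 + 82399*I*sqrt(3646)/2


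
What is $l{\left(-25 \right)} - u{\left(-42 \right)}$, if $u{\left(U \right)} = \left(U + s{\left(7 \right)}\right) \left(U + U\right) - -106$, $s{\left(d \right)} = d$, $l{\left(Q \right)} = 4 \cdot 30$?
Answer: $-2926$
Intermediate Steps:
$l{\left(Q \right)} = 120$
$u{\left(U \right)} = 106 + 2 U \left(7 + U\right)$ ($u{\left(U \right)} = \left(U + 7\right) \left(U + U\right) - -106 = \left(7 + U\right) 2 U + 106 = 2 U \left(7 + U\right) + 106 = 106 + 2 U \left(7 + U\right)$)
$l{\left(-25 \right)} - u{\left(-42 \right)} = 120 - \left(106 + 2 \left(-42\right)^{2} + 14 \left(-42\right)\right) = 120 - \left(106 + 2 \cdot 1764 - 588\right) = 120 - \left(106 + 3528 - 588\right) = 120 - 3046 = -2926$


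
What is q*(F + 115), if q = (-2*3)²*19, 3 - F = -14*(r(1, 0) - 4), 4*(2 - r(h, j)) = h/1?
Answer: 59166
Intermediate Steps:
r(h, j) = 2 - h/4 (r(h, j) = 2 - h/(4*1) = 2 - h/4)
F = -57/2 (F = 3 - (-14)*((2 - ¼*1) - 4) = 3 - (-14)*((2 - ¼) - 4) = 3 - (-14)*(7/4 - 4) = 3 - (-14)*(-9)/4 = 3 - 1*63/2 = 3 - 63/2 = -57/2 ≈ -28.500)
q = 684 (q = (-6)²*19 = 36*19 = 684)
q*(F + 115) = 684*(-57/2 + 115) = 684*(173/2) = 59166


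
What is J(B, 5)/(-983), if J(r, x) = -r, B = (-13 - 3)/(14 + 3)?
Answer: -16/16711 ≈ -0.00095745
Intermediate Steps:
B = -16/17 ≈ -0.94118
J(B, 5)/(-983) = -1*(-16/17)/(-983) = (16/17)*(-1/983) = -16/16711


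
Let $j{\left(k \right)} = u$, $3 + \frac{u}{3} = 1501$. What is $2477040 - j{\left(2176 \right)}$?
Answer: $2472546$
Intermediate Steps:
$u = 4494$ ($u = -9 + 3 \cdot 1501 = -9 + 4503 = 4494$)
$j{\left(k \right)} = 4494$
$2477040 - j{\left(2176 \right)} = 2477040 - 4494 = 2472546$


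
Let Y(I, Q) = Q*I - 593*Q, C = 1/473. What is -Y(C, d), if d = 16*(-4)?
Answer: -17951232/473 ≈ -37952.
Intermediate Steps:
d = -64
C = 1/473 ≈ 0.0021142
Y(I, Q) = -593*Q + I*Q (Y(I, Q) = I*Q - 593*Q = -593*Q + I*Q)
-Y(C, d) = -(-64)*(-593 + 1/473) = -(-64)*(-280488)/473 = -1*17951232/473 = -17951232/473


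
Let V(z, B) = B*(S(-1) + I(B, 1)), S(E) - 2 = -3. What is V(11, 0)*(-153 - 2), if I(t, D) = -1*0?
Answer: 0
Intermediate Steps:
I(t, D) = 0
S(E) = -1 (S(E) = 2 - 3 = -1)
V(z, B) = -B (V(z, B) = B*(-1 + 0) = B*(-1) = -B)
V(11, 0)*(-153 - 2) = (-1*0)*(-153 - 2) = 0*(-155) = 0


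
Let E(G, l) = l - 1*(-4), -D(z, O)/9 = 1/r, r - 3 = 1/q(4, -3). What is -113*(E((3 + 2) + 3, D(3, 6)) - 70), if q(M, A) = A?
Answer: 62715/8 ≈ 7839.4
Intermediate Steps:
r = 8/3 (r = 3 + 1/(-3) = 3 - ⅓ = 8/3 ≈ 2.6667)
D(z, O) = -27/8 (D(z, O) = -9/8/3 = -9*3/8 = -27/8)
E(G, l) = 4 + l (E(G, l) = l + 4 = 4 + l)
-113*(E((3 + 2) + 3, D(3, 6)) - 70) = -113*((4 - 27/8) - 70) = -113*(5/8 - 70) = -113*(-555/8) = 62715/8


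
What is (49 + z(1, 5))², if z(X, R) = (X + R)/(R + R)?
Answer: 61504/25 ≈ 2460.2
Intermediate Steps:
z(X, R) = (R + X)/(2*R) (z(X, R) = (R + X)/((2*R)) = (R + X)*(1/(2*R)) = (R + X)/(2*R))
(49 + z(1, 5))² = (49 + (½)*(5 + 1)/5)² = (49 + (½)*(⅕)*6)² = (49 + ⅗)² = (248/5)² = 61504/25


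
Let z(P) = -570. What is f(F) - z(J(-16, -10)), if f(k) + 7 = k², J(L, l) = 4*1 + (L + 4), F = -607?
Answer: 369012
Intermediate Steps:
J(L, l) = 8 + L (J(L, l) = 4 + (4 + L) = 8 + L)
f(k) = -7 + k²
f(F) - z(J(-16, -10)) = (-7 + (-607)²) - 1*(-570) = (-7 + 368449) + 570 = 368442 + 570 = 369012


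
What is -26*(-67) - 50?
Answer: 1692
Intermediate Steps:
-26*(-67) - 50 = 1742 - 50 = 1692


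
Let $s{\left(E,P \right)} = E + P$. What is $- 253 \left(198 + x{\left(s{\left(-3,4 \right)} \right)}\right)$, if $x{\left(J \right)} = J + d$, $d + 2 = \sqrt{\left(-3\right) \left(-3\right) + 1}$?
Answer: $-49841 - 253 \sqrt{10} \approx -50641.0$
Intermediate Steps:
$d = -2 + \sqrt{10}$ ($d = -2 + \sqrt{\left(-3\right) \left(-3\right) + 1} = -2 + \sqrt{9 + 1} = -2 + \sqrt{10} \approx 1.1623$)
$x{\left(J \right)} = -2 + J + \sqrt{10}$ ($x{\left(J \right)} = J - \left(2 - \sqrt{10}\right) = -2 + J + \sqrt{10}$)
$- 253 \left(198 + x{\left(s{\left(-3,4 \right)} \right)}\right) = - 253 \left(198 + \left(-2 + \left(-3 + 4\right) + \sqrt{10}\right)\right) = - 253 \left(198 + \left(-2 + 1 + \sqrt{10}\right)\right) = - 253 \left(198 - \left(1 - \sqrt{10}\right)\right) = - 253 \left(197 + \sqrt{10}\right) = -49841 - 253 \sqrt{10}$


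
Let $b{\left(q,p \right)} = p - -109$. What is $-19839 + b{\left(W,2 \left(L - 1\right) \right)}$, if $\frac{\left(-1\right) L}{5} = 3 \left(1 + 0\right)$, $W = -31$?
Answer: $-19762$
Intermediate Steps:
$L = -15$ ($L = - 5 \cdot 3 \left(1 + 0\right) = - 5 \cdot 3 \cdot 1 = \left(-5\right) 3 = -15$)
$b{\left(q,p \right)} = 109 + p$ ($b{\left(q,p \right)} = p + 109 = 109 + p$)
$-19839 + b{\left(W,2 \left(L - 1\right) \right)} = -19839 + \left(109 + 2 \left(-15 - 1\right)\right) = -19839 + \left(109 + 2 \left(-16\right)\right) = -19839 + \left(109 - 32\right) = -19839 + 77 = -19762$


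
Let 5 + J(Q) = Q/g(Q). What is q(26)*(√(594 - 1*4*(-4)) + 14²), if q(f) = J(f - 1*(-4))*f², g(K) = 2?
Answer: 1324960 + 6760*√610 ≈ 1.4919e+6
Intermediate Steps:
J(Q) = -5 + Q/2
q(f) = f²*(-3 + f/2) (q(f) = (-5 + (f - 1*(-4))/2)*f² = (-5 + (f + 4)/2)*f² = (-5 + (4 + f)/2)*f² = (-5 + (2 + f/2))*f² = (-3 + f/2)*f² = f²*(-3 + f/2))
q(26)*(√(594 - 1*4*(-4)) + 14²) = ((½)*26²*(-6 + 26))*(√(594 - 1*4*(-4)) + 14²) = ((½)*676*20)*(√(594 - 4*(-4)) + 196) = 6760*(√(594 + 16) + 196) = 6760*(√610 + 196) = 6760*(196 + √610) = 1324960 + 6760*√610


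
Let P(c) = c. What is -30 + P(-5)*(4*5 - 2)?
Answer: -120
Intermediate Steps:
-30 + P(-5)*(4*5 - 2) = -30 - 5*(4*5 - 2) = -30 - 5*(20 - 2) = -30 - 5*18 = -30 - 90 = -120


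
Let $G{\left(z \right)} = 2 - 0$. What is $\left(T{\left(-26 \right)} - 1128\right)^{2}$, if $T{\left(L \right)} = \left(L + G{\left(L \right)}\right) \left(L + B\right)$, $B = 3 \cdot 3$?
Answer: $518400$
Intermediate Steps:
$G{\left(z \right)} = 2$ ($G{\left(z \right)} = 2 + 0 = 2$)
$B = 9$
$T{\left(L \right)} = \left(2 + L\right) \left(9 + L\right)$ ($T{\left(L \right)} = \left(L + 2\right) \left(L + 9\right) = \left(2 + L\right) \left(9 + L\right)$)
$\left(T{\left(-26 \right)} - 1128\right)^{2} = \left(\left(18 + \left(-26\right)^{2} + 11 \left(-26\right)\right) - 1128\right)^{2} = \left(\left(18 + 676 - 286\right) - 1128\right)^{2} = \left(408 - 1128\right)^{2} = \left(-720\right)^{2} = 518400$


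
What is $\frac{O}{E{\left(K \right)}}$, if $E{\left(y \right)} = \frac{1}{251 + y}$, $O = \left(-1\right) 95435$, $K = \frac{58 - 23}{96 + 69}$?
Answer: $- \frac{791156150}{33} \approx -2.3974 \cdot 10^{7}$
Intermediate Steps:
$K = \frac{7}{33}$ ($K = \frac{35}{165} = 35 \cdot \frac{1}{165} = \frac{7}{33} \approx 0.21212$)
$O = -95435$
$\frac{O}{E{\left(K \right)}} = - \frac{95435}{\frac{1}{251 + \frac{7}{33}}} = - \frac{95435}{\frac{1}{\frac{8290}{33}}} = - \frac{95435}{\frac{33}{8290}} = \left(-95435\right) \frac{8290}{33} = - \frac{791156150}{33}$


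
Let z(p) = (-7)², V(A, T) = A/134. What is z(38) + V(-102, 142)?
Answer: 3232/67 ≈ 48.239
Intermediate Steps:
V(A, T) = A/134 (V(A, T) = A*(1/134) = A/134)
z(p) = 49
z(38) + V(-102, 142) = 49 + (1/134)*(-102) = 49 - 51/67 = 3232/67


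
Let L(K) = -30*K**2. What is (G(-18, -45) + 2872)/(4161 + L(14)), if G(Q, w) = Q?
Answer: -2854/1719 ≈ -1.6603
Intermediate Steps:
(G(-18, -45) + 2872)/(4161 + L(14)) = (-18 + 2872)/(4161 - 30*14**2) = 2854/(4161 - 30*196) = 2854/(4161 - 5880) = 2854/(-1719) = 2854*(-1/1719) = -2854/1719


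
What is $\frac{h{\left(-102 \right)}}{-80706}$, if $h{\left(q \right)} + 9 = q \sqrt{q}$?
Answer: $\frac{3}{26902} + \frac{17 i \sqrt{102}}{13451} \approx 0.00011152 + 0.012764 i$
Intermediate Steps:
$h{\left(q \right)} = -9 + q^{\frac{3}{2}}$ ($h{\left(q \right)} = -9 + q \sqrt{q} = -9 + q^{\frac{3}{2}}$)
$\frac{h{\left(-102 \right)}}{-80706} = \frac{-9 + \left(-102\right)^{\frac{3}{2}}}{-80706} = \left(-9 - 102 i \sqrt{102}\right) \left(- \frac{1}{80706}\right) = \frac{3}{26902} + \frac{17 i \sqrt{102}}{13451}$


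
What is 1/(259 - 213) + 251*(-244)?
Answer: -2817223/46 ≈ -61244.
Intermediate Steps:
1/(259 - 213) + 251*(-244) = 1/46 - 61244 = -2817223/46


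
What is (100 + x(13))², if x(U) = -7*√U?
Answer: 10637 - 1400*√13 ≈ 5589.2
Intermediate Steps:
(100 + x(13))² = (100 - 7*√13)²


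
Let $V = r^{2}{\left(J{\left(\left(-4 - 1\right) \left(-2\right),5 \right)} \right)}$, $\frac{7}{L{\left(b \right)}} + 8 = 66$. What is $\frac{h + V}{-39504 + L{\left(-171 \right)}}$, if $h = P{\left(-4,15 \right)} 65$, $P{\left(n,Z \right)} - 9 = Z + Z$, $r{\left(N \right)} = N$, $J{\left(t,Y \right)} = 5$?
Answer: $- \frac{29696}{458245} \approx -0.064804$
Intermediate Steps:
$L{\left(b \right)} = \frac{7}{58}$ ($L{\left(b \right)} = \frac{7}{-8 + 66} = \frac{7}{58}$)
$P{\left(n,Z \right)} = 9 + 2 Z$ ($P{\left(n,Z \right)} = 9 + \left(Z + Z\right) = 9 + 2 Z$)
$V = 25$ ($V = 5^{2} = 25$)
$h = 2535$ ($h = \left(9 + 2 \cdot 15\right) 65 = \left(9 + 30\right) 65 = 39 \cdot 65 = 2535$)
$\frac{h + V}{-39504 + L{\left(-171 \right)}} = \frac{2535 + 25}{-39504 + \frac{7}{58}} = \frac{2560}{- \frac{2291225}{58}} = 2560 \left(- \frac{58}{2291225}\right) = - \frac{29696}{458245}$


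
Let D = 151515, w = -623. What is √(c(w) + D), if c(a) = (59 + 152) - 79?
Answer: √151647 ≈ 389.42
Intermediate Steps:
c(a) = 132 (c(a) = 211 - 79 = 132)
√(c(w) + D) = √(132 + 151515) = √151647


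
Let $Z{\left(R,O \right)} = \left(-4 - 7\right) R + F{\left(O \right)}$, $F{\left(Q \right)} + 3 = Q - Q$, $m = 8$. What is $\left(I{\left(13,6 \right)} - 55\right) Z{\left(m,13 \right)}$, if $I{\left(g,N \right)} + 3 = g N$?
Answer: $-1820$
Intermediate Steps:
$I{\left(g,N \right)} = -3 + N g$ ($I{\left(g,N \right)} = -3 + g N = -3 + N g$)
$F{\left(Q \right)} = -3$ ($F{\left(Q \right)} = -3 + \left(Q - Q\right) = -3 + 0 = -3$)
$Z{\left(R,O \right)} = -3 - 11 R$ ($Z{\left(R,O \right)} = \left(-4 - 7\right) R - 3 = - 11 R - 3 = -3 - 11 R$)
$\left(I{\left(13,6 \right)} - 55\right) Z{\left(m,13 \right)} = \left(\left(-3 + 6 \cdot 13\right) - 55\right) \left(-3 - 88\right) = \left(\left(-3 + 78\right) - 55\right) \left(-3 - 88\right) = \left(75 - 55\right) \left(-91\right) = 20 \left(-91\right) = -1820$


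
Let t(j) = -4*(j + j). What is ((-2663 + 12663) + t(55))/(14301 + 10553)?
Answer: 4780/12427 ≈ 0.38465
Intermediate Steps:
t(j) = -8*j
((-2663 + 12663) + t(55))/(14301 + 10553) = ((-2663 + 12663) - 8*55)/(14301 + 10553) = (10000 - 440)/24854 = 9560*(1/24854) = 4780/12427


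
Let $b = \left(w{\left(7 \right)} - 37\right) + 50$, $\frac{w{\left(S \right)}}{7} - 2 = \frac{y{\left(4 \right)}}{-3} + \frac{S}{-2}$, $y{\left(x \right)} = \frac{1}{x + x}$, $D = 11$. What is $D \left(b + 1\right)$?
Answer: $\frac{847}{24} \approx 35.292$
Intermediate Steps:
$y{\left(x \right)} = \frac{1}{2 x}$
$w{\left(S \right)} = \frac{329}{24} - \frac{7 S}{2}$ ($w{\left(S \right)} = 14 + 7 \left(\frac{\frac{1}{2} \cdot \frac{1}{4}}{-3} + \frac{S}{-2}\right) = 14 + 7 \left(\frac{1}{2} \cdot \frac{1}{4} \left(- \frac{1}{3}\right) + S \left(- \frac{1}{2}\right)\right) = 14 + 7 \left(\frac{1}{8} \left(- \frac{1}{3}\right) - \frac{S}{2}\right) = 14 + 7 \left(- \frac{1}{24} - \frac{S}{2}\right) = 14 - \left(\frac{7}{24} + \frac{7 S}{2}\right) = \frac{329}{24} - \frac{7 S}{2}$)
$b = \frac{53}{24}$ ($b = \left(\left(\frac{329}{24} - \frac{49}{2}\right) - 37\right) + 50 = \left(- \frac{259}{24} - 37\right) + 50 = - \frac{1147}{24} + 50 = \frac{53}{24} \approx 2.2083$)
$D \left(b + 1\right) = 11 \left(\frac{53}{24} + 1\right) = 11 \cdot \frac{77}{24} = \frac{847}{24}$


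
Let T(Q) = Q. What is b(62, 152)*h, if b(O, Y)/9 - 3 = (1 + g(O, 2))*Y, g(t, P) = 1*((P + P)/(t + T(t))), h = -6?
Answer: -267678/31 ≈ -8634.8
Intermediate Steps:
g(t, P) = P/t (g(t, P) = 1*((P + P)/(t + t)) = 1*((2*P)/((2*t))) = 1*((2*P)*(1/(2*t))) = 1*(P/t) = P/t)
b(O, Y) = 27 + 9*Y*(1 + 2/O) (b(O, Y) = 27 + 9*((1 + 2/O)*Y) = 27 + 9*(Y*(1 + 2/O)) = 27 + 9*Y*(1 + 2/O))
b(62, 152)*h = (27 + 9*152 + 18*152/62)*(-6) = (27 + 1368 + 18*152*(1/62))*(-6) = (27 + 1368 + 1368/31)*(-6) = (44613/31)*(-6) = -267678/31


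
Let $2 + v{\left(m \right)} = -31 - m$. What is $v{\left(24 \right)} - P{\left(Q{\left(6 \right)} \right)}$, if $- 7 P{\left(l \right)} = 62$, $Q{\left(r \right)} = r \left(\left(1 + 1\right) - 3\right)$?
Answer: $- \frac{337}{7} \approx -48.143$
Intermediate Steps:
$Q{\left(r \right)} = - r$ ($Q{\left(r \right)} = r \left(2 - 3\right) = r \left(-1\right) = - r$)
$P{\left(l \right)} = - \frac{62}{7}$ ($P{\left(l \right)} = \left(- \frac{1}{7}\right) 62 = - \frac{62}{7}$)
$v{\left(m \right)} = -33 - m$ ($v{\left(m \right)} = -2 - \left(31 + m\right) = -33 - m$)
$v{\left(24 \right)} - P{\left(Q{\left(6 \right)} \right)} = \left(-33 - 24\right) - - \frac{62}{7} = \left(-33 - 24\right) + \frac{62}{7} = -57 + \frac{62}{7} = - \frac{337}{7}$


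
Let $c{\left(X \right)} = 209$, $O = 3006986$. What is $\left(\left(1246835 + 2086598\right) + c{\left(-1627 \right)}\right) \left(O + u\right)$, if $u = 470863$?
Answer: $11593903496058$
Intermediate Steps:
$\left(\left(1246835 + 2086598\right) + c{\left(-1627 \right)}\right) \left(O + u\right) = \left(\left(1246835 + 2086598\right) + 209\right) \left(3006986 + 470863\right) = \left(3333433 + 209\right) 3477849 = 3333642 \cdot 3477849 = 11593903496058$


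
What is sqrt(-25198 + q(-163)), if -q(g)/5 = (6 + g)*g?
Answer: 3*I*sqrt(17017) ≈ 391.35*I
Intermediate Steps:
q(g) = -5*g*(6 + g) (q(g) = -5*(6 + g)*g = -5*g*(6 + g))
sqrt(-25198 + q(-163)) = sqrt(-25198 - 5*(-163)*(6 - 163)) = sqrt(-25198 - 5*(-163)*(-157)) = sqrt(-25198 - 127955) = sqrt(-153153) = 3*I*sqrt(17017)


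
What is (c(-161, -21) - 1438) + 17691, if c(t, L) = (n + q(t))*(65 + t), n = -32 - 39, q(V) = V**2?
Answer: -2465347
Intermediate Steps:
n = -71
c(t, L) = (-71 + t**2)*(65 + t)
(c(-161, -21) - 1438) + 17691 = ((-4615 + (-161)**3 - 71*(-161) + 65*(-161)**2) - 1438) + 17691 = ((-4615 - 4173281 + 11431 + 65*25921) - 1438) + 17691 = ((-4615 - 4173281 + 11431 + 1684865) - 1438) + 17691 = (-2481600 - 1438) + 17691 = -2483038 + 17691 = -2465347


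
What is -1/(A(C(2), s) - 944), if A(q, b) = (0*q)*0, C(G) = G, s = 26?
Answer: 1/944 ≈ 0.0010593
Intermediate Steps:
A(q, b) = 0 (A(q, b) = 0*0 = 0)
-1/(A(C(2), s) - 944) = -1/(0 - 944) = -1/(-944) = -1*(-1/944) = 1/944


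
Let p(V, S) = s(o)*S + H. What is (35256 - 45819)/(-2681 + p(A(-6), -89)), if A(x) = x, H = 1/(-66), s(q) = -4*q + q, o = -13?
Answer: 697158/406033 ≈ 1.7170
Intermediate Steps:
s(q) = -3*q
H = -1/66 ≈ -0.015152
p(V, S) = -1/66 + 39*S (p(V, S) = (-3*(-13))*S - 1/66 = 39*S - 1/66 = -1/66 + 39*S)
(35256 - 45819)/(-2681 + p(A(-6), -89)) = (35256 - 45819)/(-2681 + (-1/66 + 39*(-89))) = -10563/(-2681 + (-1/66 - 3471)) = -10563/(-2681 - 229087/66) = -10563/(-406033/66) = -10563*(-66/406033) = 697158/406033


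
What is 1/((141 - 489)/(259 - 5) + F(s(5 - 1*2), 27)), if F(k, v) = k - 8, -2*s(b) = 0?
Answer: -127/1190 ≈ -0.10672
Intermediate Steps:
s(b) = 0 (s(b) = -½*0 = 0)
F(k, v) = -8 + k
1/((141 - 489)/(259 - 5) + F(s(5 - 1*2), 27)) = 1/((141 - 489)/(259 - 5) + (-8 + 0)) = 1/(-348/254 - 8) = 1/(-348*1/254 - 8) = 1/(-174/127 - 8) = 1/(-1190/127) = -127/1190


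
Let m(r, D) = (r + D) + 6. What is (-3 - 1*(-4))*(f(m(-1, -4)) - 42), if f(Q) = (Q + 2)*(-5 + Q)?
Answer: -54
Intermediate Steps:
m(r, D) = 6 + D + r (m(r, D) = (D + r) + 6 = 6 + D + r)
f(Q) = (-5 + Q)*(2 + Q) (f(Q) = (2 + Q)*(-5 + Q) = (-5 + Q)*(2 + Q))
(-3 - 1*(-4))*(f(m(-1, -4)) - 42) = (-3 - 1*(-4))*((-10 + (6 - 4 - 1)² - 3*(6 - 4 - 1)) - 42) = (-3 + 4)*((-10 + 1² - 3*1) - 42) = 1*((-10 + 1 - 3) - 42) = 1*(-12 - 42) = 1*(-54) = -54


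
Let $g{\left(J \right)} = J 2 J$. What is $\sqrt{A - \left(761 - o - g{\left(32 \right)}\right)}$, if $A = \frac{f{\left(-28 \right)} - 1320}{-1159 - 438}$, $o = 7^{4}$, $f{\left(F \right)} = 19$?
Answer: $\frac{\sqrt{9407986089}}{1597} \approx 60.736$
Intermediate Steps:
$o = 2401$
$g{\left(J \right)} = 2 J^{2}$ ($g{\left(J \right)} = 2 J J = 2 J^{2}$)
$A = \frac{1301}{1597}$ ($A = \frac{19 - 1320}{-1159 - 438} = - \frac{1301}{-1597} = \left(-1301\right) \left(- \frac{1}{1597}\right) = \frac{1301}{1597} \approx 0.81465$)
$\sqrt{A - \left(761 - o - g{\left(32 \right)}\right)} = \sqrt{\frac{1301}{1597} + \left(\left(2 \cdot 32^{2} + 2401\right) - 761\right)} = \sqrt{\frac{1301}{1597} + \left(\left(2 \cdot 1024 + 2401\right) - 761\right)} = \sqrt{\frac{1301}{1597} + \left(\left(2048 + 2401\right) - 761\right)} = \sqrt{\frac{1301}{1597} + \left(4449 - 761\right)} = \sqrt{\frac{1301}{1597} + 3688} = \sqrt{\frac{5891037}{1597}} = \frac{\sqrt{9407986089}}{1597}$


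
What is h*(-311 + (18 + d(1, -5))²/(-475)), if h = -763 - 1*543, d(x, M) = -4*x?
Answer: 193184826/475 ≈ 4.0671e+5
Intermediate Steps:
h = -1306 (h = -763 - 543 = -1306)
h*(-311 + (18 + d(1, -5))²/(-475)) = -1306*(-311 + (18 - 4*1)²/(-475)) = -1306*(-311 + (18 - 4)²*(-1/475)) = -1306*(-311 + 14²*(-1/475)) = -1306*(-311 + 196*(-1/475)) = -1306*(-311 - 196/475) = -1306*(-147921/475) = 193184826/475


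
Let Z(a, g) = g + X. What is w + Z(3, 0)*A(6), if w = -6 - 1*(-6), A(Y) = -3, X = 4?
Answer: -12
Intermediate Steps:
Z(a, g) = 4 + g (Z(a, g) = g + 4 = 4 + g)
w = 0 (w = -6 + 6 = 0)
w + Z(3, 0)*A(6) = 0 + (4 + 0)*(-3) = 0 + 4*(-3) = 0 - 12 = -12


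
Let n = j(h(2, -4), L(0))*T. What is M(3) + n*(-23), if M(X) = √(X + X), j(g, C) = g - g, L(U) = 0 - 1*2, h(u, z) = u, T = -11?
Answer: √6 ≈ 2.4495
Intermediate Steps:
L(U) = -2 (L(U) = 0 - 2 = -2)
j(g, C) = 0
M(X) = √2*√X (M(X) = √(2*X) = √2*√X)
n = 0 (n = 0*(-11) = 0)
M(3) + n*(-23) = √2*√3 + 0*(-23) = √6 + 0 = √6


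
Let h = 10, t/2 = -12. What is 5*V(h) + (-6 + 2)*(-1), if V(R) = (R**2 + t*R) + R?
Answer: -646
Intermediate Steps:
t = -24 (t = 2*(-12) = -24)
V(R) = R**2 - 23*R (V(R) = (R**2 - 24*R) + R = R**2 - 23*R)
5*V(h) + (-6 + 2)*(-1) = 5*(10*(-23 + 10)) + (-6 + 2)*(-1) = 5*(10*(-13)) - 4*(-1) = 5*(-130) + 4 = -650 + 4 = -646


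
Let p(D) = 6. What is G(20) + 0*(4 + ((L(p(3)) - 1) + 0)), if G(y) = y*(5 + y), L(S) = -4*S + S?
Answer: 500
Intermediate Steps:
L(S) = -3*S
G(20) + 0*(4 + ((L(p(3)) - 1) + 0)) = 20*(5 + 20) + 0*(4 + ((-3*6 - 1) + 0)) = 20*25 + 0*(4 + ((-18 - 1) + 0)) = 500 + 0*(4 + (-19 + 0)) = 500 + 0*(4 - 19) = 500 + 0*(-15) = 500 + 0 = 500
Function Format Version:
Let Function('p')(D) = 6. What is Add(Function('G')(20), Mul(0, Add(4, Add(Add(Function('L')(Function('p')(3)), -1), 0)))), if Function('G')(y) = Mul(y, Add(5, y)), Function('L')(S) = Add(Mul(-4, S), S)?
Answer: 500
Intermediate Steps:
Function('L')(S) = Mul(-3, S)
Add(Function('G')(20), Mul(0, Add(4, Add(Add(Function('L')(Function('p')(3)), -1), 0)))) = Add(Mul(20, Add(5, 20)), Mul(0, Add(4, Add(Add(Mul(-3, 6), -1), 0)))) = Add(Mul(20, 25), Mul(0, Add(4, Add(Add(-18, -1), 0)))) = Add(500, Mul(0, Add(4, Add(-19, 0)))) = Add(500, Mul(0, Add(4, -19))) = Add(500, Mul(0, -15)) = Add(500, 0) = 500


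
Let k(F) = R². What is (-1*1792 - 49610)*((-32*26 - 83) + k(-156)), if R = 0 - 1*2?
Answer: 46827222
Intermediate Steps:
R = -2 (R = 0 - 2 = -2)
k(F) = 4 (k(F) = (-2)² = 4)
(-1*1792 - 49610)*((-32*26 - 83) + k(-156)) = (-1*1792 - 49610)*((-32*26 - 83) + 4) = (-1792 - 49610)*((-832 - 83) + 4) = -51402*(-915 + 4) = -51402*(-911) = 46827222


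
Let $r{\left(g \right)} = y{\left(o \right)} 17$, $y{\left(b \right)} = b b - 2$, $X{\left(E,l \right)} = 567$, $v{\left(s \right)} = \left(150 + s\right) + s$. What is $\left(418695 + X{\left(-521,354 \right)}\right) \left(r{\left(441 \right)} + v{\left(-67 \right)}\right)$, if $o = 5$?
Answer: $170639634$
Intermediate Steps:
$v{\left(s \right)} = 150 + 2 s$
$y{\left(b \right)} = -2 + b^{2}$ ($y{\left(b \right)} = b^{2} - 2 = -2 + b^{2}$)
$r{\left(g \right)} = 391$ ($r{\left(g \right)} = \left(-2 + 5^{2}\right) 17 = \left(-2 + 25\right) 17 = 23 \cdot 17 = 391$)
$\left(418695 + X{\left(-521,354 \right)}\right) \left(r{\left(441 \right)} + v{\left(-67 \right)}\right) = \left(418695 + 567\right) \left(391 + \left(150 + 2 \left(-67\right)\right)\right) = 419262 \left(391 + \left(150 - 134\right)\right) = 419262 \left(391 + 16\right) = 419262 \cdot 407 = 170639634$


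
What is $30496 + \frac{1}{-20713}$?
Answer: $\frac{631663647}{20713} \approx 30496.0$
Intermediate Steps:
$30496 + \frac{1}{-20713} = 30496 - \frac{1}{20713} = \frac{631663647}{20713}$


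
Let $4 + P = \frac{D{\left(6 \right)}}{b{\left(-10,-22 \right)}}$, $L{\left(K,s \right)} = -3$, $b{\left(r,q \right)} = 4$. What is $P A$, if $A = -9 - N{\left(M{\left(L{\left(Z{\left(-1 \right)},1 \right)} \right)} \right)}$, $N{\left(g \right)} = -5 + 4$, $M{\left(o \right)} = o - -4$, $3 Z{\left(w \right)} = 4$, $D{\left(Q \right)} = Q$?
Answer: $20$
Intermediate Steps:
$Z{\left(w \right)} = \frac{4}{3}$ ($Z{\left(w \right)} = \frac{1}{3} \cdot 4 = \frac{4}{3}$)
$M{\left(o \right)} = 4 + o$ ($M{\left(o \right)} = o + 4 = 4 + o$)
$N{\left(g \right)} = -1$
$A = -8$ ($A = -9 - -1 = -9 + 1 = -8$)
$P = - \frac{5}{2}$ ($P = -4 + \frac{6}{4} = -4 + 6 \cdot \frac{1}{4} = -4 + \frac{3}{2} = - \frac{5}{2} \approx -2.5$)
$P A = \left(- \frac{5}{2}\right) \left(-8\right) = 20$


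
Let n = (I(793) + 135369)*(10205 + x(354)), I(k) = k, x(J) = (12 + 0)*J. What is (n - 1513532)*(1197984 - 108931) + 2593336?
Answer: 2141552868699598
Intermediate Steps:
x(J) = 12*J
n = 1967949386 (n = (793 + 135369)*(10205 + 12*354) = 136162*(10205 + 4248) = 136162*14453 = 1967949386)
(n - 1513532)*(1197984 - 108931) + 2593336 = (1967949386 - 1513532)*(1197984 - 108931) + 2593336 = 1966435854*1089053 + 2593336 = 2141552866106262 + 2593336 = 2141552868699598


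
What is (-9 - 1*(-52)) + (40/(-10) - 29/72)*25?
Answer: -4829/72 ≈ -67.069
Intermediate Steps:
(-9 - 1*(-52)) + (40/(-10) - 29/72)*25 = (-9 + 52) + (40*(-1/10) - 29*1/72)*25 = 43 + (-4 - 29/72)*25 = 43 - 317/72*25 = 43 - 7925/72 = -4829/72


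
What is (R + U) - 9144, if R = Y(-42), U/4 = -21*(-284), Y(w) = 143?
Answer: 14855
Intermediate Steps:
U = 23856 (U = 4*(-21*(-284)) = 4*5964 = 23856)
R = 143
(R + U) - 9144 = (143 + 23856) - 9144 = 23999 - 9144 = 14855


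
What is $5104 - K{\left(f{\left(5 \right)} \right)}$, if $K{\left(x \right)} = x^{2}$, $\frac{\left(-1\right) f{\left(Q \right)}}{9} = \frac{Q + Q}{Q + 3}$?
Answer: $\frac{79639}{16} \approx 4977.4$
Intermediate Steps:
$f{\left(Q \right)} = - \frac{18 Q}{3 + Q}$ ($f{\left(Q \right)} = - 9 \frac{Q + Q}{Q + 3} = - 9 \frac{2 Q}{3 + Q} = - \frac{18 Q}{3 + Q}$)
$5104 - K{\left(f{\left(5 \right)} \right)} = 5104 - \left(\left(-18\right) 5 \frac{1}{3 + 5}\right)^{2} = 5104 - \left(\left(-18\right) 5 \cdot \frac{1}{8}\right)^{2} = 5104 - \left(- \frac{45}{4}\right)^{2} = 5104 - \frac{2025}{16} = \frac{79639}{16}$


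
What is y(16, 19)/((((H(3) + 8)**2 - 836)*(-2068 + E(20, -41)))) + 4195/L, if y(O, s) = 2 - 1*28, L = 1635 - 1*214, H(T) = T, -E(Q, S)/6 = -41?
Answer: 210189054/71199205 ≈ 2.9521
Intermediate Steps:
E(Q, S) = 246 (E(Q, S) = -6*(-41) = 246)
L = 1421 (L = 1635 - 214 = 1421)
y(O, s) = -26 (y(O, s) = 2 - 28 = -26)
y(16, 19)/((((H(3) + 8)**2 - 836)*(-2068 + E(20, -41)))) + 4195/L = -26*1/((-2068 + 246)*((3 + 8)**2 - 836)) + 4195/1421 = -26*(-1/(1822*(11**2 - 836))) + 4195*(1/1421) = -26*(-1/(1822*(121 - 836))) + 4195/1421 = -26/((-715*(-1822))) + 4195/1421 = -26/1302730 + 4195/1421 = -26*1/1302730 + 4195/1421 = -1/50105 + 4195/1421 = 210189054/71199205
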